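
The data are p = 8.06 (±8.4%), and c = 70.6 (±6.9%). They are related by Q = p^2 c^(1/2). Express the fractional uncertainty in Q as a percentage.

Since Q is a product/quotient, work with relative uncertainties:
  (2·δp/p)² = (2×0.0840)² = 0.0282;  (½·δc/c)² = (0.5×0.0690)² = 0.00119
δQ/Q = √(0.0294) = 0.172

17.2%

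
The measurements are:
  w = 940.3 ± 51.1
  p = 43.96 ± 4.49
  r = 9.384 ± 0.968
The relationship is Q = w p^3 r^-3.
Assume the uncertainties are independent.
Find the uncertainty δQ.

42400

Products/powers → add relative errors in quadrature, weighted by exponent:
  (1·δw/w)² = (1×0.0543)² = 0.00295;  (3·δp/p)² = (3×0.102)² = 0.0939;  (-3·δr/r)² = (-3×0.103)² = 0.0958
δQ/Q = √(0.193) = 0.439
Q = 96670, so δQ = 0.439 × 96670 = 42400.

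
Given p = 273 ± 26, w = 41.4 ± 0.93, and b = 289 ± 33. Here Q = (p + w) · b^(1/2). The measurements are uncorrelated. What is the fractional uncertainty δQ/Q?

0.101

Let u = p + w = 314. δu = √(δp² + δw²) = √(676 + 0.865) = 26.0, so δu/u = 0.0828.
Q is then a monomial in u, b:
δQ/Q = √((δu/u)² + (½·δb/b)²) = √(0.00685 + 0.00326) = 0.101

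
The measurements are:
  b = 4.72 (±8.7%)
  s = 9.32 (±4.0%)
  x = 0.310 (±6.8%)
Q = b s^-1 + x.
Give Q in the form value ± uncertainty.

0.816 ± 0.0529

Let p = b·s^-1 = 0.506. δp/p = √((1·δb/b)² + (-1·δs/s)²) = √(0.00757 + 0.00160) = 0.0958, so δp = 0.0485.
Q = p + x: δQ = √(δp² + δx²) = √(0.00235 + 0.000444) = 0.0529
Q = 0.816.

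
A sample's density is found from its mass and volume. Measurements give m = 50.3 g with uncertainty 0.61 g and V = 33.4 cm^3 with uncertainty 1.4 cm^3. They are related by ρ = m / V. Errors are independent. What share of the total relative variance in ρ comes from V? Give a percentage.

92.3%

(δρ/ρ)² = (1·δm/m)² + (-1·δV/V)²
  m term: (1×0.0121)² = 0.000147
  V term: (-1×0.0419)² = 0.00176
Total = 0.00190. Share from V = 0.00176/0.00190 = 0.923.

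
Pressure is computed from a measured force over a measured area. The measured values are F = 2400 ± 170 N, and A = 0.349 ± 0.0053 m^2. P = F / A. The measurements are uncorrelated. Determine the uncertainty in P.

Relative error in a monomial: (δP/P)² = Σ (nᵢ · δxᵢ/xᵢ)².
  (1·δF/F)² = (1×0.0708)² = 0.00502;  (-1·δA/A)² = (-1×0.0152)² = 0.000231
δP/P = √(0.00525) = 0.0724
P = 6880 Pa, so δP = 0.0724 × 6880 = 498 Pa.

498 Pa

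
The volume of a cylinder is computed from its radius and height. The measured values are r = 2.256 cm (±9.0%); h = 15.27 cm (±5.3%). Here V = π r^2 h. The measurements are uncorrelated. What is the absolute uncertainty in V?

Each factor contributes (exponent × relative error)² to (δV/V)²:
  (2·δr/r)² = (2×0.0900)² = 0.0324;  (1·δh/h)² = (1×0.0530)² = 0.00281
δV/V = √(0.0352) = 0.188
V = 244.2 cm^3, so δV = 0.188 × 244.2 = 45.8 cm^3.

45.8 cm^3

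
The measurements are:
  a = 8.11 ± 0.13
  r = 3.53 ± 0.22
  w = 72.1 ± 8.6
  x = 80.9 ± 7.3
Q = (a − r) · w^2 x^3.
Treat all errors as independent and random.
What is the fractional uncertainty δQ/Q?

Let u = a − r = 4.58. δu = √(δa² + δr²) = √(0.0169 + 0.0484) = 0.256, so δu/u = 0.0558.
Q is then a monomial in u, w, x:
δQ/Q = √((δu/u)² + (2·δw/w)² + (3·δx/x)²) = √(0.00311 + 0.0569 + 0.0733) = 0.365

0.365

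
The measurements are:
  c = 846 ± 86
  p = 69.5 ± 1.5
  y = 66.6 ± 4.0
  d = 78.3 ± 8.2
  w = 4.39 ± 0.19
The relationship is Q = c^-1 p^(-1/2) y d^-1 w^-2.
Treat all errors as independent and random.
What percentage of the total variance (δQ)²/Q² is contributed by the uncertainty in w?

(δQ/Q)² = (-1·δc/c)² + (−½·δp/p)² + (1·δy/y)² + (-1·δd/d)² + (-2·δw/w)²
  c term: (-1×0.102)² = 0.0103
  p term: (-0.5×0.0216)² = 0.000116
  y term: (1×0.0601)² = 0.00361
  d term: (-1×0.105)² = 0.0110
  w term: (-2×0.0433)² = 0.00749
Total = 0.0325. Share from w = 0.00749/0.0325 = 0.230.

23.0%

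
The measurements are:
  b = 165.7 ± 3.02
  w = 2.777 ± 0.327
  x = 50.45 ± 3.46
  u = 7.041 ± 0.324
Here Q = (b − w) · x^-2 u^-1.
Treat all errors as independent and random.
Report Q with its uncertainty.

0.009091 ± 0.00133

Let h = b − w = 162.9. δh = √(δb² + δw²) = √(9.12 + 0.107) = 3.04, so δh/h = 0.0186.
Q is then a monomial in h, x, u:
δQ/Q = √((δh/h)² + (-2·δx/x)² + (-1·δu/u)²) = √(0.000348 + 0.0188 + 0.00212) = 0.146
Q = 0.009091, so δQ = 0.146 × 0.009091 = 0.00133.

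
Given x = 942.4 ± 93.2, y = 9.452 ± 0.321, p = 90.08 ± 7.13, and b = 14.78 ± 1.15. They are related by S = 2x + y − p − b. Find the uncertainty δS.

187

Absolute uncertainties add in quadrature for a linear combination:
  (2·δx)² = 34700;  (δy)² = 0.103;  (δp)² = 50.8;  (δb)² = 1.32
δS = √(34800) = 187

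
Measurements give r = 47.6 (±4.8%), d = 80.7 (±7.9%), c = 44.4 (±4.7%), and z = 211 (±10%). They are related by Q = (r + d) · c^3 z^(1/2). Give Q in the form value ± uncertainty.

Let u = r + d = 128. δu = √(δr² + δd²) = √(5.22 + 40.6) = 6.77, so δu/u = 0.0528.
Q is then a monomial in u, c, z:
δQ/Q = √((δu/u)² + (3·δc/c)² + (½·δz/z)²) = √(0.00279 + 0.0199 + 0.00250) = 0.159
Q = 1.63e+08, so δQ = 0.159 × 1.63e+08 = 2.59e+07.

(1.63 ± 0.259) × 10^8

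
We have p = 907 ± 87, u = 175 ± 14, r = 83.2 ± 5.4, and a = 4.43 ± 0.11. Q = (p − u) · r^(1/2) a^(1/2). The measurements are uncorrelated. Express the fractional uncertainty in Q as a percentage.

Let w = p − u = 732. δw = √(δp² + δu²) = √(7570 + 196) = 88.1, so δw/w = 0.120.
Q is then a monomial in w, r, a:
δQ/Q = √((δw/w)² + (½·δr/r)² + (½·δa/a)²) = √(0.0145 + 0.00105 + 0.000154) = 0.125

12.5%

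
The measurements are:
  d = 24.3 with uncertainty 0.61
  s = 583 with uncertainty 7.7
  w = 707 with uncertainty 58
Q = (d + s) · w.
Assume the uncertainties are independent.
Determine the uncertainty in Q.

Let u = d + s = 607. δu = √(δd² + δs²) = √(0.372 + 59.3) = 7.72, so δu/u = 0.0127.
Q is then a monomial in u, w:
δQ/Q = √((δu/u)² + (1·δw/w)²) = √(0.000162 + 0.00673) = 0.0830
Q = 4.29e+05, so δQ = 0.0830 × 4.29e+05 = 35600.

35600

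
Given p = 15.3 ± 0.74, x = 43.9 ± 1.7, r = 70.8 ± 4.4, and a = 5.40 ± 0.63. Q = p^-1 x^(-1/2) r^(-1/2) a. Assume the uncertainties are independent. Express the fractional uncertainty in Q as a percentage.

13.1%

Each factor contributes (exponent × relative error)² to (δQ/Q)²:
  (-1·δp/p)² = (-1×0.0484)² = 0.00234;  (−½·δx/x)² = (-0.5×0.0387)² = 0.000375;  (−½·δr/r)² = (-0.5×0.0621)² = 0.000966;  (1·δa/a)² = (1×0.117)² = 0.0136
δQ/Q = √(0.0173) = 0.131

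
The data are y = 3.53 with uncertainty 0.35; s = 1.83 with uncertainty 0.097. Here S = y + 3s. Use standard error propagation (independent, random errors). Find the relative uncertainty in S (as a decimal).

S is a linear combination, so absolute uncertainties add in quadrature:
  (δy)² = 0.122;  (3·δs)² = 0.0847
δS = √(0.207) = 0.455
S = 9.02, so δS/S = 0.455/9.02 = 0.0505.

0.0505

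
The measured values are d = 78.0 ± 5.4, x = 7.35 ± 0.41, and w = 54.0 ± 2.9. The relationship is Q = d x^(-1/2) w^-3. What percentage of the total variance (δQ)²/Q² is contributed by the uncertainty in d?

15.2%

(δQ/Q)² = (1·δd/d)² + (−½·δx/x)² + (-3·δw/w)²
  d term: (1×0.0692)² = 0.00479
  x term: (-0.5×0.0558)² = 0.000778
  w term: (-3×0.0537)² = 0.0260
Total = 0.0315. Share from d = 0.00479/0.0315 = 0.152.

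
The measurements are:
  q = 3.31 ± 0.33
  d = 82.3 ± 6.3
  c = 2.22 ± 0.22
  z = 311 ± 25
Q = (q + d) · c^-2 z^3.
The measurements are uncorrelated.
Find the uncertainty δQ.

1.68e+08

Let u = q + d = 85.6. δu = √(δq² + δd²) = √(0.109 + 39.7) = 6.31, so δu/u = 0.0737.
Q is then a monomial in u, c, z:
δQ/Q = √((δu/u)² + (-2·δc/c)² + (3·δz/z)²) = √(0.00543 + 0.0393 + 0.0582) = 0.321
Q = 5.23e+08, so δQ = 0.321 × 5.23e+08 = 1.68e+08.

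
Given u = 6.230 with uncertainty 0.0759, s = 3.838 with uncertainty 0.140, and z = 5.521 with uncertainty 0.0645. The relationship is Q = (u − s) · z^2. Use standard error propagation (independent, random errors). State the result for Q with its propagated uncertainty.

Let w = u − s = 2.392. δw = √(δu² + δs²) = √(0.00576 + 0.0196) = 0.159, so δw/w = 0.0666.
Q is then a monomial in w, z:
δQ/Q = √((δw/w)² + (2·δz/z)²) = √(0.00443 + 0.000546) = 0.0706
Q = 72.91, so δQ = 0.0706 × 72.91 = 5.14.

72.91 ± 5.14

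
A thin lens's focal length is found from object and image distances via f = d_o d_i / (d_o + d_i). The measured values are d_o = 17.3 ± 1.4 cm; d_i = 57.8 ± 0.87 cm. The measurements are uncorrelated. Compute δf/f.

0.0624

∂f/∂d_o = (d_i/(d_o+d_i))² = 0.592;  ∂f/∂d_i = (d_o/(d_o+d_i))² = 0.0531
δf = √((∂f/∂d_o · δd_o)² + (∂f/∂d_i · δd_i)²) = √(0.688 + 0.00213) = 0.831 cm
f = 13.3 cm, so δf/f = 0.831/13.3 = 0.0624.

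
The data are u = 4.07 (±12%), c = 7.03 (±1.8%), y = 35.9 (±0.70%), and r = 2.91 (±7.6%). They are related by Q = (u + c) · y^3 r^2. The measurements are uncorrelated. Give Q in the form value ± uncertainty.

(4.35 ± 0.696) × 10^6

Let w = u + c = 11.1. δw = √(δu² + δc²) = √(0.239 + 0.0160) = 0.505, so δw/w = 0.0455.
Q is then a monomial in w, y, r:
δQ/Q = √((δw/w)² + (3·δy/y)² + (2·δr/r)²) = √(0.00207 + 0.000441 + 0.0231) = 0.160
Q = 4.35e+06, so δQ = 0.160 × 4.35e+06 = 6.96e+05.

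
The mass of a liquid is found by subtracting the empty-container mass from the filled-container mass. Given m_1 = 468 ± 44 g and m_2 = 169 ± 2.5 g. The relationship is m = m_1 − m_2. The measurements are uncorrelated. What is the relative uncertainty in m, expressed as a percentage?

Absolute uncertainties add in quadrature for a linear combination:
  (δm_1)² = 1940;  (δm_2)² = 6.25
δm = √(1940) = 44.1 g
m = 299 g, so δm/m = 44.1/299 = 0.147.

14.7%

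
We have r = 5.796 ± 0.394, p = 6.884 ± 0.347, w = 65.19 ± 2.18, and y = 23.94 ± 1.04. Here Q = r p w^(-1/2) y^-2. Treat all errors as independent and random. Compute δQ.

0.00106

For a monomial Q ∝ r, p, w^(-1/2), y^-2, fractional errors add in quadrature:
  (1·δr/r)² = (1×0.0680)² = 0.00462;  (1·δp/p)² = (1×0.0504)² = 0.00254;  (−½·δw/w)² = (-0.5×0.0334)² = 0.000280;  (-2·δy/y)² = (-2×0.0434)² = 0.00755
δQ/Q = √(0.0150) = 0.122
Q = 0.008622, so δQ = 0.122 × 0.008622 = 0.00106.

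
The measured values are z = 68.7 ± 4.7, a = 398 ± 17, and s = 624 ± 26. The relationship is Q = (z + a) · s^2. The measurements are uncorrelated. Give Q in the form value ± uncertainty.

(1.82 ± 0.166) × 10^8

Let u = z + a = 467. δu = √(δz² + δa²) = √(22.1 + 289) = 17.6, so δu/u = 0.0378.
Q is then a monomial in u, s:
δQ/Q = √((δu/u)² + (2·δs/s)²) = √(0.00143 + 0.00694) = 0.0915
Q = 1.82e+08, so δQ = 0.0915 × 1.82e+08 = 1.66e+07.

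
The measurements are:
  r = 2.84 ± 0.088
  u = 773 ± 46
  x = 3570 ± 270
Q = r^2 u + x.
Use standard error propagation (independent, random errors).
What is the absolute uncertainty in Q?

600

Let p = r^2·u = 6230. δp/p = √((2·δr/r)² + (1·δu/u)²) = √(0.00384 + 0.00354) = 0.0859, so δp = 536.
Q = p + x: δQ = √(δp² + δx²) = √(2.87e+05 + 72900) = 600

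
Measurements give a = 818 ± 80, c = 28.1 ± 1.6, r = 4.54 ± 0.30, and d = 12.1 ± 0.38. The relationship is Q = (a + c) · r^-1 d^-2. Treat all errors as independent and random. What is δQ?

Let u = a + c = 846. δu = √(δa² + δc²) = √(6400 + 2.56) = 80.0, so δu/u = 0.0946.
Q is then a monomial in u, r, d:
δQ/Q = √((δu/u)² + (-1·δr/r)² + (-2·δd/d)²) = √(0.00894 + 0.00437 + 0.00395) = 0.131
Q = 1.27, so δQ = 0.131 × 1.27 = 0.167.

0.167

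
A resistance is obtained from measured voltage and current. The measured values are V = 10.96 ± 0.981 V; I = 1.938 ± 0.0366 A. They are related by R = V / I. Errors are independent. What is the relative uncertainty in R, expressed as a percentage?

R is a product of powers, so relative uncertainties combine in quadrature:
  (1·δV/V)² = (1×0.0895)² = 0.00801;  (-1·δI/I)² = (-1×0.0189)² = 0.000357
δR/R = √(0.00837) = 0.0915

9.15%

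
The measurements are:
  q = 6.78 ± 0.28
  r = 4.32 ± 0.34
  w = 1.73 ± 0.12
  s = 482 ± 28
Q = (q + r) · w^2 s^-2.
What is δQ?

2.65e-05

Let u = q + r = 11.1. δu = √(δq² + δr²) = √(0.0784 + 0.116) = 0.440, so δu/u = 0.0397.
Q is then a monomial in u, w, s:
δQ/Q = √((δu/u)² + (2·δw/w)² + (-2·δs/s)²) = √(0.00157 + 0.0192 + 0.0135) = 0.185
Q = 0.000143, so δQ = 0.185 × 0.000143 = 2.65e-05.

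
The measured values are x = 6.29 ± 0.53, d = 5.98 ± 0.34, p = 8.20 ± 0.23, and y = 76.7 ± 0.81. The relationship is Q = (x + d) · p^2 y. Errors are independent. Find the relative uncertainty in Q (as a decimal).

Let u = x + d = 12.3. δu = √(δx² + δd²) = √(0.281 + 0.116) = 0.630, so δu/u = 0.0513.
Q is then a monomial in u, p, y:
δQ/Q = √((δu/u)² + (2·δp/p)² + (1·δy/y)²) = √(0.00263 + 0.00315 + 0.000112) = 0.0768

0.0768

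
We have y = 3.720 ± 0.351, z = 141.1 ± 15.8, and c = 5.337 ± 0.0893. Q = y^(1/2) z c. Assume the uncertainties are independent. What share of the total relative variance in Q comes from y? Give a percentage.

(δQ/Q)² = (½·δy/y)² + (1·δz/z)² + (1·δc/c)²
  y term: (0.5×0.0944)² = 0.00223
  z term: (1×0.112)² = 0.0125
  c term: (1×0.0167)² = 0.000280
Total = 0.0150. Share from y = 0.00223/0.0150 = 0.148.

14.8%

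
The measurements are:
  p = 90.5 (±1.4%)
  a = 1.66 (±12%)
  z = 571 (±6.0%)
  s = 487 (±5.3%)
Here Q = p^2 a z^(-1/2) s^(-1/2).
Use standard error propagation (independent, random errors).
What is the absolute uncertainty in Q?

3.34

Since Q is a product/quotient, work with relative uncertainties:
  (2·δp/p)² = (2×0.0140)² = 0.000784;  (1·δa/a)² = (1×0.120)² = 0.0144;  (−½·δz/z)² = (-0.5×0.0600)² = 0.000900;  (−½·δs/s)² = (-0.5×0.0530)² = 0.000702
δQ/Q = √(0.0168) = 0.130
Q = 25.8, so δQ = 0.130 × 25.8 = 3.34.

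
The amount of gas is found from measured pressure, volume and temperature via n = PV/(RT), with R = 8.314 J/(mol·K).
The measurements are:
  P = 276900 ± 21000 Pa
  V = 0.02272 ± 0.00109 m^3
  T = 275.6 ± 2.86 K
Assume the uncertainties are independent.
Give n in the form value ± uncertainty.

Since n is a product/quotient, work with relative uncertainties:
  (1·δP/P)² = (1×0.0758)² = 0.00575;  (1·δV/V)² = (1×0.0480)² = 0.00230;  (-1·δT/T)² = (-1×0.0104)² = 0.000108
δn/n = √(0.00816) = 0.0903
n = 2.746 mol, so δn = 0.0903 × 2.746 = 0.248 mol.

2.746 ± 0.248 mol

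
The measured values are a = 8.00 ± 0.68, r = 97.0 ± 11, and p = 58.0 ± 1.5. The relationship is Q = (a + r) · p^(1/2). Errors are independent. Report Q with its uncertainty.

800 ± 84.6

Let u = a + r = 105. δu = √(δa² + δr²) = √(0.462 + 121) = 11.0, so δu/u = 0.105.
Q is then a monomial in u, p:
δQ/Q = √((δu/u)² + (½·δp/p)²) = √(0.0110 + 0.000167) = 0.106
Q = 800, so δQ = 0.106 × 800 = 84.6.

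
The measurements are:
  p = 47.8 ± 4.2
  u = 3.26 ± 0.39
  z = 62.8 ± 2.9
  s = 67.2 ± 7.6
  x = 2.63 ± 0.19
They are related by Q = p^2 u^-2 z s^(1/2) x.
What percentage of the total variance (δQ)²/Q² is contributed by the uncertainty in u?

58.0%

(δQ/Q)² = (2·δp/p)² + (-2·δu/u)² + (1·δz/z)² + (½·δs/s)² + (1·δx/x)²
  p term: (2×0.0879)² = 0.0309
  u term: (-2×0.120)² = 0.0572
  z term: (1×0.0462)² = 0.00213
  s term: (0.5×0.113)² = 0.00320
  x term: (1×0.0722)² = 0.00522
Total = 0.0987. Share from u = 0.0572/0.0987 = 0.580.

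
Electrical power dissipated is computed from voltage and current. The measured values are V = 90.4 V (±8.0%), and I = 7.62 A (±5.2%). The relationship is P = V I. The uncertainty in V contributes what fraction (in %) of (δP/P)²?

70.3%

(δP/P)² = (1·δV/V)² + (1·δI/I)²
  V term: (1×0.0800)² = 0.00640
  I term: (1×0.0520)² = 0.00270
Total = 0.00910. Share from V = 0.00640/0.00910 = 0.703.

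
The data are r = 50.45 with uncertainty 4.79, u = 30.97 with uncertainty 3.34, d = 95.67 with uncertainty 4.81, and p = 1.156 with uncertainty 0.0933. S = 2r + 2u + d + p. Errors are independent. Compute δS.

Each term contributes (cᵢ δxᵢ)² to (δS)²:
  (2·δr)² = 91.8;  (2·δu)² = 44.6;  (δd)² = 23.1;  (δp)² = 0.00870
δS = √(160) = 12.6

12.6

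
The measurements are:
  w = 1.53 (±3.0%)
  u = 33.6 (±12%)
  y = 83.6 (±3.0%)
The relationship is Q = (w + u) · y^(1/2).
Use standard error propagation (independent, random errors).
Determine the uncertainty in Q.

Let h = w + u = 35.1. δh = √(δw² + δu²) = √(0.00211 + 16.3) = 4.03, so δh/h = 0.115.
Q is then a monomial in h, y:
δQ/Q = √((δh/h)² + (½·δy/y)²) = √(0.0132 + 0.000225) = 0.116
Q = 321, so δQ = 0.116 × 321 = 37.2.

37.2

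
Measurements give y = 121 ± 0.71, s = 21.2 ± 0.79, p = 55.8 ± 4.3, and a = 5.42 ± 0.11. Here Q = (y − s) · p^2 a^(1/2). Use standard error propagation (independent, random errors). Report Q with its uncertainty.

(7.23 ± 1.12) × 10^5

Let u = y − s = 99.8. δu = √(δy² + δs²) = √(0.504 + 0.624) = 1.06, so δu/u = 0.0106.
Q is then a monomial in u, p, a:
δQ/Q = √((δu/u)² + (2·δp/p)² + (½·δa/a)²) = √(0.000113 + 0.0238 + 0.000103) = 0.155
Q = 7.23e+05, so δQ = 0.155 × 7.23e+05 = 1.12e+05.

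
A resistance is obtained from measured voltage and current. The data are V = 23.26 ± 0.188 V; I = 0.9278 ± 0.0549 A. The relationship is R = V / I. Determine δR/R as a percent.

5.97%

For a monomial R ∝ V, I^-1, fractional errors add in quadrature:
  (1·δV/V)² = (1×0.00808)² = 6.53e-05;  (-1·δI/I)² = (-1×0.0592)² = 0.00350
δR/R = √(0.00357) = 0.0597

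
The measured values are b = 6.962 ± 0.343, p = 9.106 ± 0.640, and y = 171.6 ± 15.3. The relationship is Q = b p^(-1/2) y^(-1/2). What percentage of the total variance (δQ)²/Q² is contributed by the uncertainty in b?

(δQ/Q)² = (1·δb/b)² + (−½·δp/p)² + (−½·δy/y)²
  b term: (1×0.0493)² = 0.00243
  p term: (-0.5×0.0703)² = 0.00123
  y term: (-0.5×0.0892)² = 0.00199
Total = 0.00565. Share from b = 0.00243/0.00565 = 0.430.

43.0%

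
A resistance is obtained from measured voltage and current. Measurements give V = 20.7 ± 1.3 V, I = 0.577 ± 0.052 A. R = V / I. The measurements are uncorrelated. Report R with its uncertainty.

Products/powers → add relative errors in quadrature, weighted by exponent:
  (1·δV/V)² = (1×0.0628)² = 0.00394;  (-1·δI/I)² = (-1×0.0901)² = 0.00812
δR/R = √(0.0121) = 0.110
R = 35.9 Ω, so δR = 0.110 × 35.9 = 3.94 Ω.

35.9 ± 3.94 Ω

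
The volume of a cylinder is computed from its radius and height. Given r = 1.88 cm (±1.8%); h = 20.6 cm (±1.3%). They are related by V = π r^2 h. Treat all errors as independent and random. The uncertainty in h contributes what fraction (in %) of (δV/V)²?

11.5%

(δV/V)² = (2·δr/r)² + (1·δh/h)²
  r term: (2×0.0180)² = 0.00130
  h term: (1×0.0130)² = 0.000169
Total = 0.00147. Share from h = 0.000169/0.00147 = 0.115.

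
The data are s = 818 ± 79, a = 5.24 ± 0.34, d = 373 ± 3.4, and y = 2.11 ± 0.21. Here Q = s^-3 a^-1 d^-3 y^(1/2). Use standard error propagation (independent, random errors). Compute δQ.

Each factor contributes (exponent × relative error)² to (δQ/Q)²:
  (-3·δs/s)² = (-3×0.0966)² = 0.0839;  (-1·δa/a)² = (-1×0.0649)² = 0.00421;  (-3·δd/d)² = (-3×0.00912)² = 0.000748;  (½·δy/y)² = (0.5×0.0995)² = 0.00248
δQ/Q = √(0.0914) = 0.302
Q = 9.76e-18, so δQ = 0.302 × 9.76e-18 = 2.95e-18.

2.95e-18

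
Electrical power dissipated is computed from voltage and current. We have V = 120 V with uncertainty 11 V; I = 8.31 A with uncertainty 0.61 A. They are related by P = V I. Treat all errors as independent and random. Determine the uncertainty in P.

117 W

Products/powers → add relative errors in quadrature, weighted by exponent:
  (1·δV/V)² = (1×0.0917)² = 0.00840;  (1·δI/I)² = (1×0.0734)² = 0.00539
δP/P = √(0.0138) = 0.117
P = 997 W, so δP = 0.117 × 997 = 117 W.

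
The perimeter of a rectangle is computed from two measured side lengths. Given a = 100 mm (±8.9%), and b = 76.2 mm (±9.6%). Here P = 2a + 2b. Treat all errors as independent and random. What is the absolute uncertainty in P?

23.0 mm

Each term contributes (cᵢ δxᵢ)² to (δP)²:
  (2·δa)² = 317;  (2·δb)² = 214
δP = √(531) = 23.0 mm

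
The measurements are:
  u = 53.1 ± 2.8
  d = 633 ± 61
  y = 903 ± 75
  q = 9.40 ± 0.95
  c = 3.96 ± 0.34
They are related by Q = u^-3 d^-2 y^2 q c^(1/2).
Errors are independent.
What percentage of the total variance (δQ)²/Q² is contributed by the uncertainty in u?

24.6%

(δQ/Q)² = (-3·δu/u)² + (-2·δd/d)² + (2·δy/y)² + (1·δq/q)² + (½·δc/c)²
  u term: (-3×0.0527)² = 0.0250
  d term: (-2×0.0964)² = 0.0371
  y term: (2×0.0831)² = 0.0276
  q term: (1×0.101)² = 0.0102
  c term: (0.5×0.0859)² = 0.00184
Total = 0.102. Share from u = 0.0250/0.102 = 0.246.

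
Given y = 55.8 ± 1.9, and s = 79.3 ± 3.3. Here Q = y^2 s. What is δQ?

19700

Products/powers → add relative errors in quadrature, weighted by exponent:
  (2·δy/y)² = (2×0.0341)² = 0.00464;  (1·δs/s)² = (1×0.0416)² = 0.00173
δQ/Q = √(0.00637) = 0.0798
Q = 2.47e+05, so δQ = 0.0798 × 2.47e+05 = 19700.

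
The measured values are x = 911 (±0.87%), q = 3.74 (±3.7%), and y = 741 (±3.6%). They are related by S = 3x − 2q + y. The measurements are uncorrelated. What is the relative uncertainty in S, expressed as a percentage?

1.03%

Each term contributes (cᵢ δxᵢ)² to (δS)²:
  (3·δx)² = 565;  (2·δq)² = 0.0766;  (δy)² = 712
δS = √(1280) = 35.7
S = 3470, so δS/S = 35.7/3470 = 0.0103.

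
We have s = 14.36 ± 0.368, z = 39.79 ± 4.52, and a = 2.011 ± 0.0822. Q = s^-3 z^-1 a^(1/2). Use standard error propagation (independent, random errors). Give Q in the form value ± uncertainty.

(1.204 ± 0.167) × 10^-5

Relative error in a monomial: (δQ/Q)² = Σ (nᵢ · δxᵢ/xᵢ)².
  (-3·δs/s)² = (-3×0.0256)² = 0.00591;  (-1·δz/z)² = (-1×0.114)² = 0.0129;  (½·δa/a)² = (0.5×0.0409)² = 0.000418
δQ/Q = √(0.0192) = 0.139
Q = 1.204e-05, so δQ = 0.139 × 1.204e-05 = 1.67e-06.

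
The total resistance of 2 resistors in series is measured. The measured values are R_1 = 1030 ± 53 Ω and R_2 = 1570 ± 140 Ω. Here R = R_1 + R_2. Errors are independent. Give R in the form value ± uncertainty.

Each term contributes (cᵢ δxᵢ)² to (δR)²:
  (δR_1)² = 2810;  (δR_2)² = 19600
δR = √(22400) = 150 Ω
R = 2600 Ω.

2600 ± 150 Ω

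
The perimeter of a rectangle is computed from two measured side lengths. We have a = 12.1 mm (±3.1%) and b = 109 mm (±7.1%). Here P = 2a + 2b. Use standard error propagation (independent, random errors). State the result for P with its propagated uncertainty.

Each term contributes (cᵢ δxᵢ)² to (δP)²:
  (2·δa)² = 0.563;  (2·δb)² = 240
δP = √(240) = 15.5 mm
P = 242 mm.

242 ± 15.5 mm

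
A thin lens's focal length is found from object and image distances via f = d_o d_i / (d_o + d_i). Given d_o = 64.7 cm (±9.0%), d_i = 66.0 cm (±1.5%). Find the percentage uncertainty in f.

∂f/∂d_o = (d_i/(d_o+d_i))² = 0.255;  ∂f/∂d_i = (d_o/(d_o+d_i))² = 0.245
δf = √((∂f/∂d_o · δd_o)² + (∂f/∂d_i · δd_i)²) = √(2.20 + 0.0589) = 1.50 cm
f = 32.7 cm, so δf/f = 1.50/32.7 = 0.0461.

4.61%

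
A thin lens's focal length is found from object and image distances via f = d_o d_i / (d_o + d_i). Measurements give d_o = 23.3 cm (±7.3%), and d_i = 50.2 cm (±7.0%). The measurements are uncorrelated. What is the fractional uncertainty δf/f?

0.0546

∂f/∂d_o = (d_i/(d_o+d_i))² = 0.466;  ∂f/∂d_i = (d_o/(d_o+d_i))² = 0.100
δf = √((∂f/∂d_o · δd_o)² + (∂f/∂d_i · δd_i)²) = √(0.630 + 0.125) = 0.868 cm
f = 15.9 cm, so δf/f = 0.868/15.9 = 0.0546.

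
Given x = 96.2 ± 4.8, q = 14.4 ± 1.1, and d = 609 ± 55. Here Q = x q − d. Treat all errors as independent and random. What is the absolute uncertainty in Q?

138

Let p = x·q = 1390. δp/p = √((1·δx/x)² + (1·δq/q)²) = √(0.00249 + 0.00584) = 0.0912, so δp = 126.
Q = p − d: δQ = √(δp² + δd²) = √(16000 + 3020) = 138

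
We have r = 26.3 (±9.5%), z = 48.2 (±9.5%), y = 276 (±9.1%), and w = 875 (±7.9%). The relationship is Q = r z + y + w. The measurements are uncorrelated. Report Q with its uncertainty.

2420 ± 186

Let p = r·z = 1270. δp/p = √((1·δr/r)² + (1·δz/z)²) = √(0.00903 + 0.00903) = 0.134, so δp = 170.
Q = p + y + w: δQ = √(δp² + δy² + δw²) = √(29000 + 631 + 4780) = 186
Q = 2420.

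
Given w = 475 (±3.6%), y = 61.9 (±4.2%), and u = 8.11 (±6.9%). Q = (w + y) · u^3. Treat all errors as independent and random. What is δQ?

60000

Let h = w + y = 537. δh = √(δw² + δy²) = √(292 + 6.76) = 17.3, so δh/h = 0.0322.
Q is then a monomial in h, u:
δQ/Q = √((δh/h)² + (3·δu/u)²) = √(0.00104 + 0.0428) = 0.209
Q = 2.86e+05, so δQ = 0.209 × 2.86e+05 = 60000.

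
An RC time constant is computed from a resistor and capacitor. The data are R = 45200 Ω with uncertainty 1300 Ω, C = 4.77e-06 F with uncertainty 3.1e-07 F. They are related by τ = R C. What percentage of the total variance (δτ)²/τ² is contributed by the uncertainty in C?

83.6%

(δτ/τ)² = (1·δR/R)² + (1·δC/C)²
  R term: (1×0.0288)² = 0.000827
  C term: (1×0.0650)² = 0.00422
Total = 0.00505. Share from C = 0.00422/0.00505 = 0.836.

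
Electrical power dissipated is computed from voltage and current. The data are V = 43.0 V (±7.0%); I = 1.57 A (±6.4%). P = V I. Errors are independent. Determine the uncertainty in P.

Relative error in a monomial: (δP/P)² = Σ (nᵢ · δxᵢ/xᵢ)².
  (1·δV/V)² = (1×0.0700)² = 0.00490;  (1·δI/I)² = (1×0.0640)² = 0.00410
δP/P = √(0.00900) = 0.0948
P = 67.5 W, so δP = 0.0948 × 67.5 = 6.40 W.

6.40 W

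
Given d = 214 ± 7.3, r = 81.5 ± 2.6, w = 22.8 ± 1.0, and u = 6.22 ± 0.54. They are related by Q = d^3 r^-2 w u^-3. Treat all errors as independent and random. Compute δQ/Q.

0.290

Each factor contributes (exponent × relative error)² to (δQ/Q)²:
  (3·δd/d)² = (3×0.0341)² = 0.0105;  (-2·δr/r)² = (-2×0.0319)² = 0.00407;  (1·δw/w)² = (1×0.0439)² = 0.00192;  (-3·δu/u)² = (-3×0.0868)² = 0.0678
δQ/Q = √(0.0843) = 0.290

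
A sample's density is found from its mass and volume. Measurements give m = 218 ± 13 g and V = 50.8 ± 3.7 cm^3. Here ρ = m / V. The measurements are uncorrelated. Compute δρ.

0.404 g/cm^3

For a monomial ρ ∝ m, V^-1, fractional errors add in quadrature:
  (1·δm/m)² = (1×0.0596)² = 0.00356;  (-1·δV/V)² = (-1×0.0728)² = 0.00530
δρ/ρ = √(0.00886) = 0.0941
ρ = 4.29 g/cm^3, so δρ = 0.0941 × 4.29 = 0.404 g/cm^3.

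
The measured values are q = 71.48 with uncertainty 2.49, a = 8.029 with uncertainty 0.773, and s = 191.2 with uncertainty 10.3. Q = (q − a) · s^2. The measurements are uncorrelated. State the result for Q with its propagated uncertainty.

Let u = q − a = 63.45. δu = √(δq² + δa²) = √(6.20 + 0.598) = 2.61, so δu/u = 0.0411.
Q is then a monomial in u, s:
δQ/Q = √((δu/u)² + (2·δs/s)²) = √(0.00169 + 0.0116) = 0.115
Q = 2.32e+06, so δQ = 0.115 × 2.32e+06 = 2.67e+05.

(2.320 ± 0.267) × 10^6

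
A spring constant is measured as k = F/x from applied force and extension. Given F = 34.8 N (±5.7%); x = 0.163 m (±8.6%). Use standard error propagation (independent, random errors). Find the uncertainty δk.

22.0 N/m

Since k is a product/quotient, work with relative uncertainties:
  (1·δF/F)² = (1×0.0570)² = 0.00325;  (-1·δx/x)² = (-1×0.0860)² = 0.00740
δk/k = √(0.0106) = 0.103
k = 213 N/m, so δk = 0.103 × 213 = 22.0 N/m.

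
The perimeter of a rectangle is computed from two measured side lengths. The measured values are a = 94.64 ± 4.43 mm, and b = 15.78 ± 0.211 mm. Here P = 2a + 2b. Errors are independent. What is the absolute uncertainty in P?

For a sum/difference, combine absolute errors in quadrature:
  (2·δa)² = 78.5;  (2·δb)² = 0.178
δP = √(78.7) = 8.87 mm

8.87 mm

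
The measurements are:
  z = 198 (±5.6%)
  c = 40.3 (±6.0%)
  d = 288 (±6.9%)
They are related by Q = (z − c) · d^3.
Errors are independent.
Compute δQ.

8.26e+08

Let u = z − c = 158. δu = √(δz² + δc²) = √(123 + 5.85) = 11.3, so δu/u = 0.0720.
Q is then a monomial in u, d:
δQ/Q = √((δu/u)² + (3·δd/d)²) = √(0.00518 + 0.0428) = 0.219
Q = 3.77e+09, so δQ = 0.219 × 3.77e+09 = 8.26e+08.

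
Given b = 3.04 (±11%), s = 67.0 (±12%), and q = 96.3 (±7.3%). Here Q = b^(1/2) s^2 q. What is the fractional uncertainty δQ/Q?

For a monomial Q ∝ b^(1/2), s^2, q, fractional errors add in quadrature:
  (½·δb/b)² = (0.5×0.110)² = 0.00303;  (2·δs/s)² = (2×0.120)² = 0.0576;  (1·δq/q)² = (1×0.0730)² = 0.00533
δQ/Q = √(0.0660) = 0.257

0.257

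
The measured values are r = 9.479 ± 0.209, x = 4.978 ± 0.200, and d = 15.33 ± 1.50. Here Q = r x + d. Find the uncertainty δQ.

2.63

Let p = r·x = 47.19. δp/p = √((1·δr/r)² + (1·δx/x)²) = √(0.000486 + 0.00161) = 0.0458, so δp = 2.16.
Q = p + d: δQ = √(δp² + δd²) = √(4.68 + 2.25) = 2.63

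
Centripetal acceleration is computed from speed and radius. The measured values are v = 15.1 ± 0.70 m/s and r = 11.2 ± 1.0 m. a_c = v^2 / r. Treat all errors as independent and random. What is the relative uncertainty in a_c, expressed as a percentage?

Since a_c is a product/quotient, work with relative uncertainties:
  (2·δv/v)² = (2×0.0464)² = 0.00860;  (-1·δr/r)² = (-1×0.0893)² = 0.00797
δa_c/a_c = √(0.0166) = 0.129

12.9%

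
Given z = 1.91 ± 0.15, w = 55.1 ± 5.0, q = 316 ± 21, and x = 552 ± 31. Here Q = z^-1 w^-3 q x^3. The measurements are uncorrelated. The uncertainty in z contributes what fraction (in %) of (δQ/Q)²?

5.45%

(δQ/Q)² = (-1·δz/z)² + (-3·δw/w)² + (1·δq/q)² + (3·δx/x)²
  z term: (-1×0.0785)² = 0.00617
  w term: (-3×0.0907)² = 0.0741
  q term: (1×0.0665)² = 0.00442
  x term: (3×0.0562)² = 0.0284
Total = 0.113. Share from z = 0.00617/0.113 = 0.0545.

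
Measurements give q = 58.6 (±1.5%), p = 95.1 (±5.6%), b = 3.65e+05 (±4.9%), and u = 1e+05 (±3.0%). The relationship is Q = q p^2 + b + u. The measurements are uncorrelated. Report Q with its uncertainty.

Let w = q·p^2 = 5.3e+05. δw/w = √((1·δq/q)² + (2·δp/p)²) = √(0.000225 + 0.0125) = 0.113, so δw = 59900.
Q = w + b + u: δQ = √(δw² + δb² + δu²) = √(3.59e+09 + 3.2e+08 + 9e+06) = 62600
Q = 9.95e+05.

(9.95 ± 0.626) × 10^5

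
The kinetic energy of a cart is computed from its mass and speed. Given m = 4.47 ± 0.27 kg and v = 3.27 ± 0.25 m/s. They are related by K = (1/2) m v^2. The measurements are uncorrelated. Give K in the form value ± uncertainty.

23.9 ± 3.93 J

Since K is a product/quotient, work with relative uncertainties:
  (1·δm/m)² = (1×0.0604)² = 0.00365;  (2·δv/v)² = (2×0.0765)² = 0.0234
δK/K = √(0.0270) = 0.164
K = 23.9 J, so δK = 0.164 × 23.9 = 3.93 J.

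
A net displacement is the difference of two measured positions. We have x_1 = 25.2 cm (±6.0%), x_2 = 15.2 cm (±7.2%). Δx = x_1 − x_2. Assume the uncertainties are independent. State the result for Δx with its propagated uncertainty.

10.0 ± 1.87 cm

Sums and differences: (δΔx)² = Σ (cᵢ δxᵢ)².
  (δx_1)² = 2.29;  (δx_2)² = 1.20
δΔx = √(3.48) = 1.87 cm
Δx = 10.0 cm.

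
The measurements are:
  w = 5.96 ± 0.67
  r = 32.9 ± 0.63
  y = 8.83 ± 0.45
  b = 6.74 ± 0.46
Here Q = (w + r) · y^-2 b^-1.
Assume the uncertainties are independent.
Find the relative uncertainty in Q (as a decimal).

0.125

Let u = w + r = 38.9. δu = √(δw² + δr²) = √(0.449 + 0.397) = 0.920, so δu/u = 0.0237.
Q is then a monomial in u, y, b:
δQ/Q = √((δu/u)² + (-2·δy/y)² + (-1·δb/b)²) = √(0.000560 + 0.0104 + 0.00466) = 0.125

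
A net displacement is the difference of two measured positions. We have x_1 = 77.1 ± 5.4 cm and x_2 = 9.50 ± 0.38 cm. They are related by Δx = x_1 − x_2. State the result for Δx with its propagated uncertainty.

Each term contributes (cᵢ δxᵢ)² to (δΔx)²:
  (δx_1)² = 29.2;  (δx_2)² = 0.144
δΔx = √(29.3) = 5.41 cm
Δx = 67.6 cm.

67.6 ± 5.41 cm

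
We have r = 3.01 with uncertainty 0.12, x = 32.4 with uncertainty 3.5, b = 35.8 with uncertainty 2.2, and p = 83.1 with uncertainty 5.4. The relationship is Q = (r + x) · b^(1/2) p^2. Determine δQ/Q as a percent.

Let u = r + x = 35.4. δu = √(δr² + δx²) = √(0.0144 + 12.2) = 3.50, so δu/u = 0.0989.
Q is then a monomial in u, b, p:
δQ/Q = √((δu/u)² + (½·δb/b)² + (2·δp/p)²) = √(0.00978 + 0.000944 + 0.0169) = 0.166

16.6%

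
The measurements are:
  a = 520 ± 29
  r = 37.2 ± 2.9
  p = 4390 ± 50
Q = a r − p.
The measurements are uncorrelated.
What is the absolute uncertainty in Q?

1850

Let w = a·r = 19300. δw/w = √((1·δa/a)² + (1·δr/r)²) = √(0.00311 + 0.00608) = 0.0959, so δw = 1850.
Q = w − p: δQ = √(δw² + δp²) = √(3.44e+06 + 2500) = 1850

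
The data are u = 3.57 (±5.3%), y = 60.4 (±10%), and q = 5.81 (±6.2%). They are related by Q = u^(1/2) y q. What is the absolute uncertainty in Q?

80.0

Products/powers → add relative errors in quadrature, weighted by exponent:
  (½·δu/u)² = (0.5×0.0530)² = 0.000702;  (1·δy/y)² = (1×0.100)² = 0.0100;  (1·δq/q)² = (1×0.0620)² = 0.00384
δQ/Q = √(0.0145) = 0.121
Q = 663, so δQ = 0.121 × 663 = 80.0.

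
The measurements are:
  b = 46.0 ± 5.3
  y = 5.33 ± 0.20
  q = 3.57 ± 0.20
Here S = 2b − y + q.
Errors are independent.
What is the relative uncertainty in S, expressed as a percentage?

Each term contributes (cᵢ δxᵢ)² to (δS)²:
  (2·δb)² = 112;  (δy)² = 0.0400;  (δq)² = 0.0400
δS = √(112) = 10.6
S = 90.2, so δS/S = 10.6/90.2 = 0.118.

11.8%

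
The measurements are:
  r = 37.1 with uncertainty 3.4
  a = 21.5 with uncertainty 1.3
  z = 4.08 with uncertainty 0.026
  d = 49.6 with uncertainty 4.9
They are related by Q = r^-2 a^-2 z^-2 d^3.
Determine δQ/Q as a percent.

36.9%

Products/powers → add relative errors in quadrature, weighted by exponent:
  (-2·δr/r)² = (-2×0.0916)² = 0.0336;  (-2·δa/a)² = (-2×0.0605)² = 0.0146;  (-2·δz/z)² = (-2×0.00637)² = 0.000162;  (3·δd/d)² = (3×0.0988)² = 0.0878
δQ/Q = √(0.136) = 0.369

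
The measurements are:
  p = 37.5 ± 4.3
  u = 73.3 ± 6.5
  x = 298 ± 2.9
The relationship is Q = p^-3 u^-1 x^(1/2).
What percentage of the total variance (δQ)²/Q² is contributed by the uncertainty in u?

6.23%

(δQ/Q)² = (-3·δp/p)² + (-1·δu/u)² + (½·δx/x)²
  p term: (-3×0.115)² = 0.118
  u term: (-1×0.0887)² = 0.00786
  x term: (0.5×0.00973)² = 2.37e-05
Total = 0.126. Share from u = 0.00786/0.126 = 0.0623.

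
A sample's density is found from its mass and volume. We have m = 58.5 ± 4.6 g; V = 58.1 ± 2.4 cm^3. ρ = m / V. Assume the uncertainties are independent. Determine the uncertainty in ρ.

Products/powers → add relative errors in quadrature, weighted by exponent:
  (1·δm/m)² = (1×0.0786)² = 0.00618;  (-1·δV/V)² = (-1×0.0413)² = 0.00171
δρ/ρ = √(0.00789) = 0.0888
ρ = 1.01 g/cm^3, so δρ = 0.0888 × 1.01 = 0.0894 g/cm^3.

0.0894 g/cm^3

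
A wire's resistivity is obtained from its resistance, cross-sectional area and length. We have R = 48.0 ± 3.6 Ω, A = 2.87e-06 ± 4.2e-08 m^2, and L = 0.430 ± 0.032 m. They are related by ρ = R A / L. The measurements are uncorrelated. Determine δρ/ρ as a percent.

10.7%

Products/powers → add relative errors in quadrature, weighted by exponent:
  (1·δR/R)² = (1×0.0750)² = 0.00562;  (1·δA/A)² = (1×0.0146)² = 0.000214;  (-1·δL/L)² = (-1×0.0744)² = 0.00554
δρ/ρ = √(0.0114) = 0.107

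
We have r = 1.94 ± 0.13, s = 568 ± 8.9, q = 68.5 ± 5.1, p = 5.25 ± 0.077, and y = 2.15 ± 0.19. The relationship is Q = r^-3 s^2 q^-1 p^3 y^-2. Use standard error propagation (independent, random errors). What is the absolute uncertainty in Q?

5720

Q is a product of powers, so relative uncertainties combine in quadrature:
  (-3·δr/r)² = (-3×0.0670)² = 0.0404;  (2·δs/s)² = (2×0.0157)² = 0.000982;  (-1·δq/q)² = (-1×0.0745)² = 0.00554;  (3·δp/p)² = (3×0.0147)² = 0.00194;  (-2·δy/y)² = (-2×0.0884)² = 0.0312
δQ/Q = √(0.0801) = 0.283
Q = 20200, so δQ = 0.283 × 20200 = 5720.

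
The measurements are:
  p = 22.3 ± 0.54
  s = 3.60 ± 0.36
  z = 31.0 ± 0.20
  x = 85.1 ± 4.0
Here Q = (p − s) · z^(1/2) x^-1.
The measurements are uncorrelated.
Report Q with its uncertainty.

Let u = p − s = 18.7. δu = √(δp² + δs²) = √(0.292 + 0.130) = 0.649, so δu/u = 0.0347.
Q is then a monomial in u, z, x:
δQ/Q = √((δu/u)² + (½·δz/z)² + (-1·δx/x)²) = √(0.00120 + 1.04e-05 + 0.00221) = 0.0585
Q = 1.22, so δQ = 0.0585 × 1.22 = 0.0716.

1.22 ± 0.0716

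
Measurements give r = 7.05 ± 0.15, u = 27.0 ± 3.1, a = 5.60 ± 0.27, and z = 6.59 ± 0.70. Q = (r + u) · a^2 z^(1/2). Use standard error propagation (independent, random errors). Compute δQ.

392

Let w = r + u = 34.0. δw = √(δr² + δu²) = √(0.0225 + 9.61) = 3.10, so δw/w = 0.0911.
Q is then a monomial in w, a, z:
δQ/Q = √((δw/w)² + (2·δa/a)² + (½·δz/z)²) = √(0.00831 + 0.00930 + 0.00282) = 0.143
Q = 2740, so δQ = 0.143 × 2740 = 392.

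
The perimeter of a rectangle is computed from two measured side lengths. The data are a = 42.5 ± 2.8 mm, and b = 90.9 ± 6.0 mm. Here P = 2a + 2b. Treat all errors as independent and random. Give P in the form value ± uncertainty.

267 ± 13.2 mm

Sums and differences: (δP)² = Σ (cᵢ δxᵢ)².
  (2·δa)² = 31.4;  (2·δb)² = 144
δP = √(175) = 13.2 mm
P = 267 mm.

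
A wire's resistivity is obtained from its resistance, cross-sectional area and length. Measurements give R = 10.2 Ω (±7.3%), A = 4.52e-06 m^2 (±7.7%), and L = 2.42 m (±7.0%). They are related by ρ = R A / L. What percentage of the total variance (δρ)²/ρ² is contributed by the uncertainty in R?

(δρ/ρ)² = (1·δR/R)² + (1·δA/A)² + (-1·δL/L)²
  R term: (1×0.0730)² = 0.00533
  A term: (1×0.0770)² = 0.00593
  L term: (-1×0.0700)² = 0.00490
Total = 0.0162. Share from R = 0.00533/0.0162 = 0.330.

33.0%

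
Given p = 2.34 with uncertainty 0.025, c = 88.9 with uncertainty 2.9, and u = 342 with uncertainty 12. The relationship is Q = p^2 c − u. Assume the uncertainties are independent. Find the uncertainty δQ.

22.5

Let w = p^2·c = 487. δw/w = √((2·δp/p)² + (1·δc/c)²) = √(0.000457 + 0.00106) = 0.0390, so δw = 19.0.
Q = w − u: δQ = √(δw² + δu²) = √(360 + 144) = 22.5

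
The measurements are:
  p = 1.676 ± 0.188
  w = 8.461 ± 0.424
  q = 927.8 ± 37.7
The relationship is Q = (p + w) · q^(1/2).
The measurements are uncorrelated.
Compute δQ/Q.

Let u = p + w = 10.14. δu = √(δp² + δw²) = √(0.0353 + 0.180) = 0.464, so δu/u = 0.0458.
Q is then a monomial in u, q:
δQ/Q = √((δu/u)² + (½·δq/q)²) = √(0.00209 + 0.000413) = 0.0501

0.0501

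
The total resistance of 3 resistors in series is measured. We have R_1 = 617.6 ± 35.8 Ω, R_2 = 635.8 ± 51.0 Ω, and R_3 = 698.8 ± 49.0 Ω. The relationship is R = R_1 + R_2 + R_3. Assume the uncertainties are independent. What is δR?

79.3 Ω

Each term contributes (cᵢ δxᵢ)² to (δR)²:
  (δR_1)² = 1280;  (δR_2)² = 2600;  (δR_3)² = 2400
δR = √(6280) = 79.3 Ω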